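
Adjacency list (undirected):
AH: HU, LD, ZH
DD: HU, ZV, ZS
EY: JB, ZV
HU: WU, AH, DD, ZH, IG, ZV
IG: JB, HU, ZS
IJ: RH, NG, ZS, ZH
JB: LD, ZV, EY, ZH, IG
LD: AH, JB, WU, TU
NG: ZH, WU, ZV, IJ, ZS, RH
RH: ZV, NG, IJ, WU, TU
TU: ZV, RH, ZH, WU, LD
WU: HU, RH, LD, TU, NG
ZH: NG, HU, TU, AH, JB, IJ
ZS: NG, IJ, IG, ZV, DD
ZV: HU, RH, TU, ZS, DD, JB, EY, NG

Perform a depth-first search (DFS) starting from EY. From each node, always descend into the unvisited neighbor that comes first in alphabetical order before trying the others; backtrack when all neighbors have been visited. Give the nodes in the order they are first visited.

Visit EY
EY → JB
JB → IG
IG → HU
HU → AH
AH → LD
LD → TU
TU → RH
RH → IJ
IJ → NG
NG → WU
NG → ZH
NG → ZS
ZS → DD
DD → ZV

EY → JB → IG → HU → AH → LD → TU → RH → IJ → NG → WU → ZH → ZS → DD → ZV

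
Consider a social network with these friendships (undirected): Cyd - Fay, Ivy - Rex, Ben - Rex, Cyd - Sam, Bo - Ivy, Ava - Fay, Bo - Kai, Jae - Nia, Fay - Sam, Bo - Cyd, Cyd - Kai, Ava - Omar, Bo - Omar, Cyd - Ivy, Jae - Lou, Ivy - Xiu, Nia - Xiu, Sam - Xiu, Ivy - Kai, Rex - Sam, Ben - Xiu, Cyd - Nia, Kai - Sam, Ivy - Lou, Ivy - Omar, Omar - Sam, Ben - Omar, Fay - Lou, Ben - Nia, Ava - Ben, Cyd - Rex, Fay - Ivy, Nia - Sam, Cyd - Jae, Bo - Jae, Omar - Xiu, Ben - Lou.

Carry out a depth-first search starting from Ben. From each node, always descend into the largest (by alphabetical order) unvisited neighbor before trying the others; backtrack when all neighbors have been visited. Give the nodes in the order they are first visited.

Visit Ben
Ben → Xiu
Xiu → Sam
Sam → Rex
Rex → Ivy
Ivy → Omar
Omar → Bo
Bo → Kai
Kai → Cyd
Cyd → Nia
Nia → Jae
Jae → Lou
Lou → Fay
Fay → Ava

Ben, Xiu, Sam, Rex, Ivy, Omar, Bo, Kai, Cyd, Nia, Jae, Lou, Fay, Ava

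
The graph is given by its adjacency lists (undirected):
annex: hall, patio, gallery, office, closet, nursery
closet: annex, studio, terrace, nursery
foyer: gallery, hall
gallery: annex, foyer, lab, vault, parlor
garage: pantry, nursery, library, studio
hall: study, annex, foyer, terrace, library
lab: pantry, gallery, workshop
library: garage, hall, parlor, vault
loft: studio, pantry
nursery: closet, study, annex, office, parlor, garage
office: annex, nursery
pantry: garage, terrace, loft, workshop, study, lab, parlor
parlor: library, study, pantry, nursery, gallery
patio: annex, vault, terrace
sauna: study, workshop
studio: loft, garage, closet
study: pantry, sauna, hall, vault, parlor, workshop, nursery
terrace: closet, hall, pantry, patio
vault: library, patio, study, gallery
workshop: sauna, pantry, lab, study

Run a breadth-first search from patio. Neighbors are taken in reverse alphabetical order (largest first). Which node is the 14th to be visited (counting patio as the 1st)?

sauna

Visit patio; enqueue vault, terrace, annex → queue [vault, terrace, annex]
Visit vault; enqueue study, library, gallery → queue [terrace, annex, study, library, gallery]
Visit terrace; enqueue pantry, hall, closet → queue [annex, study, library, gallery, pantry, hall, closet]
Visit annex; enqueue office, nursery → queue [study, library, gallery, pantry, hall, closet, office, nursery]
Visit study; enqueue workshop, sauna, parlor → queue [library, gallery, pantry, hall, closet, office, nursery, workshop, sauna, parlor]
Visit library; enqueue garage → queue [gallery, pantry, hall, closet, office, nursery, workshop, sauna, parlor, garage]
Visit gallery; enqueue lab, foyer → queue [pantry, hall, closet, office, nursery, workshop, sauna, parlor, garage, lab, foyer]
Visit pantry; enqueue loft → queue [hall, closet, office, nursery, workshop, sauna, parlor, garage, lab, foyer, loft]
Visit hall → queue [closet, office, nursery, workshop, sauna, parlor, garage, lab, foyer, loft]
Visit closet; enqueue studio → queue [office, nursery, workshop, sauna, parlor, garage, lab, foyer, loft, studio]
Visit office → queue [nursery, workshop, sauna, parlor, garage, lab, foyer, loft, studio]
Visit nursery → queue [workshop, sauna, parlor, garage, lab, foyer, loft, studio]
Visit workshop → queue [sauna, parlor, garage, lab, foyer, loft, studio]
Visit sauna → queue [parlor, garage, lab, foyer, loft, studio]
Visit parlor → queue [garage, lab, foyer, loft, studio]
Visit garage → queue [lab, foyer, loft, studio]
Visit lab → queue [foyer, loft, studio]
Visit foyer → queue [loft, studio]
Visit loft → queue [studio]
Visit studio → queue []

Visit order: patio, vault, terrace, annex, study, library, gallery, pantry, hall, closet, office, nursery, workshop, sauna, parlor, garage, lab, foyer, loft, studio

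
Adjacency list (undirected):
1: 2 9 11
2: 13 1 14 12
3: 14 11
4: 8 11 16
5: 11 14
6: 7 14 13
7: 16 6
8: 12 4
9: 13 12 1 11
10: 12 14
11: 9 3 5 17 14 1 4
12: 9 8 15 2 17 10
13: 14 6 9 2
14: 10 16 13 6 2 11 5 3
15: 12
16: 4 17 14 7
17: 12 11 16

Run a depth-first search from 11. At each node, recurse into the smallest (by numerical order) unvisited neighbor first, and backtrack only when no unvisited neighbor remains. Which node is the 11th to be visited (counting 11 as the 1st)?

9

Visit 11
11 → 1
1 → 2
2 → 12
12 → 8
8 → 4
4 → 16
16 → 7
7 → 6
6 → 13
13 → 9
13 → 14
14 → 3
14 → 5
14 → 10
16 → 17
12 → 15

Visit order: 11, 1, 2, 12, 8, 4, 16, 7, 6, 13, 9, 14, 3, 5, 10, 17, 15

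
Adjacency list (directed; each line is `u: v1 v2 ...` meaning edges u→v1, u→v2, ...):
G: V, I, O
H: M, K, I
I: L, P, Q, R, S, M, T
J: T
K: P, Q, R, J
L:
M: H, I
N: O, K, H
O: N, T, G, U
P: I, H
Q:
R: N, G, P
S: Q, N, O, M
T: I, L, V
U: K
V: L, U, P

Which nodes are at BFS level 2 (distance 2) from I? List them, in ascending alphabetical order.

G, H, N, O, V

Level 0: I
Level 1: L, M, P, Q, R, S, T
Level 2: G, H, N, O, V
Level 3: K, U
Level 4: J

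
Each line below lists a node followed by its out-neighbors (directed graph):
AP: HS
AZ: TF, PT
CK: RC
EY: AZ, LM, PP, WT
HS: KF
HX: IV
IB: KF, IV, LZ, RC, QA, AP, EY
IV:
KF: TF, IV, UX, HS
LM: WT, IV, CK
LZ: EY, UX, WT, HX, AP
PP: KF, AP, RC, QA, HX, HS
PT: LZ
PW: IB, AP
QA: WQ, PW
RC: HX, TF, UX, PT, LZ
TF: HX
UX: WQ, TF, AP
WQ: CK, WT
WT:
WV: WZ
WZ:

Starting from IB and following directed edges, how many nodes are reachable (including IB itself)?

BFS from IB visits: IB, KF, IV, LZ, RC, QA, AP, EY, TF, UX, HS, WT, HX, PT, WQ, PW, AZ, LM, PP, CK
Reachable nodes: 20 of 22 total.

20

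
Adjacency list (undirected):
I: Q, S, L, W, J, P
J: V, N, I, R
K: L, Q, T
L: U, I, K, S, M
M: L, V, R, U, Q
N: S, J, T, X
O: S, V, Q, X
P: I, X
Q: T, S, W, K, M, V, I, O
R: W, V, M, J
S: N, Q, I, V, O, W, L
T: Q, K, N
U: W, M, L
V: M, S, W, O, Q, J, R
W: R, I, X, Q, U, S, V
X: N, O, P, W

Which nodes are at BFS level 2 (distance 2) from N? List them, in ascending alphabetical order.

I, K, L, O, P, Q, R, V, W

Level 0: N
Level 1: J, S, T, X
Level 2: I, K, L, O, P, Q, R, V, W
Level 3: M, U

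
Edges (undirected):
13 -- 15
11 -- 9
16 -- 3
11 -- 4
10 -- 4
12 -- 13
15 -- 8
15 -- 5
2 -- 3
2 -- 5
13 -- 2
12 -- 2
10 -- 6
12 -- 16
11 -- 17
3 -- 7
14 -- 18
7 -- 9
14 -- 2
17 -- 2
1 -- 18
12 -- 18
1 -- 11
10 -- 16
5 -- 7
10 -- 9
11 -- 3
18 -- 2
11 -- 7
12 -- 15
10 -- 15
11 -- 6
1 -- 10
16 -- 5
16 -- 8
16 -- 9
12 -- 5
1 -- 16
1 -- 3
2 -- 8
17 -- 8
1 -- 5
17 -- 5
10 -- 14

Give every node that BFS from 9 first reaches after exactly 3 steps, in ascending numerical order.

2, 13, 18

Level 0: 9
Level 1: 7, 10, 11, 16
Level 2: 1, 3, 4, 5, 6, 8, 12, 14, 15, 17
Level 3: 2, 13, 18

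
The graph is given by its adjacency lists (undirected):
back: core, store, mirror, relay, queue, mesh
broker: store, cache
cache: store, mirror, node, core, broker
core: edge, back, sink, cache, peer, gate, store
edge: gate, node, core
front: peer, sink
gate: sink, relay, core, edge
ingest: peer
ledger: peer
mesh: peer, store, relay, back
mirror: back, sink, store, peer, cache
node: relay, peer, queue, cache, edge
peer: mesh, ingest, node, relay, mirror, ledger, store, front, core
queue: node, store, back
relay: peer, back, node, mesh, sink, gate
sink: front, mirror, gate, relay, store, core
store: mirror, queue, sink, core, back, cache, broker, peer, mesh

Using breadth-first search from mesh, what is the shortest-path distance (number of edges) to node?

2

Level 0: mesh
Level 1: back, peer, relay, store
Level 2: broker, cache, core, front, gate, ingest, ledger, mirror, node, queue, sink
Level 3: edge
node first appears at level 2.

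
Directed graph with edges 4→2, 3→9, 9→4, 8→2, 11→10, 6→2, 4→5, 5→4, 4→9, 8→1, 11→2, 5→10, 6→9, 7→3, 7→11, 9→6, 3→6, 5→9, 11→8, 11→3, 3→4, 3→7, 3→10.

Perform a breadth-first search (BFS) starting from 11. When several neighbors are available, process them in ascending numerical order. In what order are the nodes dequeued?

Visit 11; enqueue 2, 3, 8, 10 → queue [2, 3, 8, 10]
Visit 2 → queue [3, 8, 10]
Visit 3; enqueue 4, 6, 7, 9 → queue [8, 10, 4, 6, 7, 9]
Visit 8; enqueue 1 → queue [10, 4, 6, 7, 9, 1]
Visit 10 → queue [4, 6, 7, 9, 1]
Visit 4; enqueue 5 → queue [6, 7, 9, 1, 5]
Visit 6 → queue [7, 9, 1, 5]
Visit 7 → queue [9, 1, 5]
Visit 9 → queue [1, 5]
Visit 1 → queue [5]
Visit 5 → queue []

11 2 3 8 10 4 6 7 9 1 5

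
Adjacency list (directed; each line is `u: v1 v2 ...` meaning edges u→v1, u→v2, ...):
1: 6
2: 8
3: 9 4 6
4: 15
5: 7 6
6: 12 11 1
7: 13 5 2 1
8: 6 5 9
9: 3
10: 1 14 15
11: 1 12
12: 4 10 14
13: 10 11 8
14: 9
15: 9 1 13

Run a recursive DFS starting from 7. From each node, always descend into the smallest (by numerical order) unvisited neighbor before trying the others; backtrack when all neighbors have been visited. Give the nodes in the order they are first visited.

Visit 7
7 → 1
1 → 6
6 → 11
11 → 12
12 → 4
4 → 15
15 → 9
9 → 3
15 → 13
13 → 8
8 → 5
13 → 10
10 → 14
7 → 2

7 → 1 → 6 → 11 → 12 → 4 → 15 → 9 → 3 → 13 → 8 → 5 → 10 → 14 → 2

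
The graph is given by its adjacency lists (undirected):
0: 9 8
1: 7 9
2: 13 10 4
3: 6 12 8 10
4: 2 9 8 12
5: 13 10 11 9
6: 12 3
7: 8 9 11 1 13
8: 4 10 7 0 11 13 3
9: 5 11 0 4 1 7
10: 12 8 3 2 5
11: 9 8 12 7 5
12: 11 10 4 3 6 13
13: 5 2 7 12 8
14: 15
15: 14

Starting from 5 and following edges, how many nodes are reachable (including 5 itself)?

14

BFS from 5 visits: 5, 13, 11, 10, 9, 12, 8, 7, 2, 3, 4, 1, 0, 6
Reachable nodes: 14 of 16 total.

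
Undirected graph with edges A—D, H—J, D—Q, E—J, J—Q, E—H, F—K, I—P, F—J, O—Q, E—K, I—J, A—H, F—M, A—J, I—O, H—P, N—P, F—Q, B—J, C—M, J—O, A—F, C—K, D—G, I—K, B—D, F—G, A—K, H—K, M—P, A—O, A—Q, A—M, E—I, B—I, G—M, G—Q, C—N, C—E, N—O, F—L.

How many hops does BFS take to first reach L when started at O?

3

Level 0: O
Level 1: A, I, J, N, Q
Level 2: B, C, D, E, F, G, H, K, M, P
Level 3: L
L first appears at level 3.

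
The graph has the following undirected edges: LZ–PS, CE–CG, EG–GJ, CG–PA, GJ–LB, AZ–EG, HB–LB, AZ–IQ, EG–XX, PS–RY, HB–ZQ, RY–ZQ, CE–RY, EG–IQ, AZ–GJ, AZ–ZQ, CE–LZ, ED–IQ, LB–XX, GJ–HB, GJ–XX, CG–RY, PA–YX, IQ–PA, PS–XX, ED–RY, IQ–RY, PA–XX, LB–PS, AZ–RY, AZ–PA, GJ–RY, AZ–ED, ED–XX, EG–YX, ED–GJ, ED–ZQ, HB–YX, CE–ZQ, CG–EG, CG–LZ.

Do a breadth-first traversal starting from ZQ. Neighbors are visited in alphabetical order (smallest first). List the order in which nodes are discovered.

Visit ZQ; enqueue AZ, CE, ED, HB, RY → queue [AZ, CE, ED, HB, RY]
Visit AZ; enqueue EG, GJ, IQ, PA → queue [CE, ED, HB, RY, EG, GJ, IQ, PA]
Visit CE; enqueue CG, LZ → queue [ED, HB, RY, EG, GJ, IQ, PA, CG, LZ]
Visit ED; enqueue XX → queue [HB, RY, EG, GJ, IQ, PA, CG, LZ, XX]
Visit HB; enqueue LB, YX → queue [RY, EG, GJ, IQ, PA, CG, LZ, XX, LB, YX]
Visit RY; enqueue PS → queue [EG, GJ, IQ, PA, CG, LZ, XX, LB, YX, PS]
Visit EG → queue [GJ, IQ, PA, CG, LZ, XX, LB, YX, PS]
Visit GJ → queue [IQ, PA, CG, LZ, XX, LB, YX, PS]
Visit IQ → queue [PA, CG, LZ, XX, LB, YX, PS]
Visit PA → queue [CG, LZ, XX, LB, YX, PS]
Visit CG → queue [LZ, XX, LB, YX, PS]
Visit LZ → queue [XX, LB, YX, PS]
Visit XX → queue [LB, YX, PS]
Visit LB → queue [YX, PS]
Visit YX → queue [PS]
Visit PS → queue []

ZQ → AZ → CE → ED → HB → RY → EG → GJ → IQ → PA → CG → LZ → XX → LB → YX → PS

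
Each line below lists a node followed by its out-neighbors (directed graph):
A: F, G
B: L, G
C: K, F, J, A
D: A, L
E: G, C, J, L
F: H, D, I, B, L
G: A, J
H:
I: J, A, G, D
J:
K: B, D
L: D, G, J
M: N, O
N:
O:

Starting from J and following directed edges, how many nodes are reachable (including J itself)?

BFS from J visits: J
Reachable nodes: 1 of 15 total.

1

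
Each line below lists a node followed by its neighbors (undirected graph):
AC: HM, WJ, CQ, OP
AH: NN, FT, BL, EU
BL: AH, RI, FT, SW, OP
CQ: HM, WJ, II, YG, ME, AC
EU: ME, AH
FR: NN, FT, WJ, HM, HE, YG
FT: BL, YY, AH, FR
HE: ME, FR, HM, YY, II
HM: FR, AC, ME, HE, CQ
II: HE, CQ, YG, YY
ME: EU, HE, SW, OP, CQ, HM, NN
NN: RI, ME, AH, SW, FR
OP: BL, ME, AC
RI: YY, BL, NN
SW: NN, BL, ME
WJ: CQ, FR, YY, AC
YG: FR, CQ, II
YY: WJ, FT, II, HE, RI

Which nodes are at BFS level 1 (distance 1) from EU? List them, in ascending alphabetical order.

AH, ME

Level 0: EU
Level 1: AH, ME
Level 2: BL, CQ, FT, HE, HM, NN, OP, SW
Level 3: AC, FR, II, RI, WJ, YG, YY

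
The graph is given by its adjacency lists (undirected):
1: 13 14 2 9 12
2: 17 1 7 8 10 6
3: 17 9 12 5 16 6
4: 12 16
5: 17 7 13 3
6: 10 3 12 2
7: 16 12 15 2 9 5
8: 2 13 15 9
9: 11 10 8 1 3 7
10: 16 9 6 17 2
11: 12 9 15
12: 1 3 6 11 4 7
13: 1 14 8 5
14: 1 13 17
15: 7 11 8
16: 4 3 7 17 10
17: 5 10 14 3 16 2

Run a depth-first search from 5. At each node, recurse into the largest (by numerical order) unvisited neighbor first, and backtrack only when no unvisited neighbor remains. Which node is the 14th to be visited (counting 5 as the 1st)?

Visit 5
5 → 17
17 → 16
16 → 10
10 → 9
9 → 11
11 → 15
15 → 8
8 → 13
13 → 14
14 → 1
1 → 12
12 → 7
7 → 2
2 → 6
6 → 3
12 → 4

Visit order: 5, 17, 16, 10, 9, 11, 15, 8, 13, 14, 1, 12, 7, 2, 6, 3, 4

2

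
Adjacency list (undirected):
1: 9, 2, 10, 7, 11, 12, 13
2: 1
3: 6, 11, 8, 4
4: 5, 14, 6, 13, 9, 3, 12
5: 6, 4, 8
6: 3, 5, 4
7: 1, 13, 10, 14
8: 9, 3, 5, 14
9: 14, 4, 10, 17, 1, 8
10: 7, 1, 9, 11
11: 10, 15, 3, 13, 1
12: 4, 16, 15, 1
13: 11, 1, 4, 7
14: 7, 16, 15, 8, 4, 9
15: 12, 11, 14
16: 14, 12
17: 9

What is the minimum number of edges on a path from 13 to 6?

Level 0: 13
Level 1: 1, 4, 7, 11
Level 2: 2, 3, 5, 6, 9, 10, 12, 14, 15
Level 3: 8, 16, 17
6 first appears at level 2.

2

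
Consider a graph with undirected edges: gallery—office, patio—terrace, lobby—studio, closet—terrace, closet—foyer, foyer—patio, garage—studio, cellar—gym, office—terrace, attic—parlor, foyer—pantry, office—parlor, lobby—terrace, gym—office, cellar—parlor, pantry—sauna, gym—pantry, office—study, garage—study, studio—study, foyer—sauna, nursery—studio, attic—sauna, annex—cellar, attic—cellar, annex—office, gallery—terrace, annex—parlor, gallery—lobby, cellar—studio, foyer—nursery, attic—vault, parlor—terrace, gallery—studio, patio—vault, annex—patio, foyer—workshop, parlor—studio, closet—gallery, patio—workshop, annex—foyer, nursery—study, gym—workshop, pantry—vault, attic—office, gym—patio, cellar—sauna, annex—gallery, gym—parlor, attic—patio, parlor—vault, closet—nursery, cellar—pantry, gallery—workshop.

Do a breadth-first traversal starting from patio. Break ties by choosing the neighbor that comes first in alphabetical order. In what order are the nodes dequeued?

Visit patio; enqueue annex, attic, foyer, gym, terrace, vault, workshop → queue [annex, attic, foyer, gym, terrace, vault, workshop]
Visit annex; enqueue cellar, gallery, office, parlor → queue [attic, foyer, gym, terrace, vault, workshop, cellar, gallery, office, parlor]
Visit attic; enqueue sauna → queue [foyer, gym, terrace, vault, workshop, cellar, gallery, office, parlor, sauna]
Visit foyer; enqueue closet, nursery, pantry → queue [gym, terrace, vault, workshop, cellar, gallery, office, parlor, sauna, closet, nursery, pantry]
Visit gym → queue [terrace, vault, workshop, cellar, gallery, office, parlor, sauna, closet, nursery, pantry]
Visit terrace; enqueue lobby → queue [vault, workshop, cellar, gallery, office, parlor, sauna, closet, nursery, pantry, lobby]
Visit vault → queue [workshop, cellar, gallery, office, parlor, sauna, closet, nursery, pantry, lobby]
Visit workshop → queue [cellar, gallery, office, parlor, sauna, closet, nursery, pantry, lobby]
Visit cellar; enqueue studio → queue [gallery, office, parlor, sauna, closet, nursery, pantry, lobby, studio]
Visit gallery → queue [office, parlor, sauna, closet, nursery, pantry, lobby, studio]
Visit office; enqueue study → queue [parlor, sauna, closet, nursery, pantry, lobby, studio, study]
Visit parlor → queue [sauna, closet, nursery, pantry, lobby, studio, study]
Visit sauna → queue [closet, nursery, pantry, lobby, studio, study]
Visit closet → queue [nursery, pantry, lobby, studio, study]
Visit nursery → queue [pantry, lobby, studio, study]
Visit pantry → queue [lobby, studio, study]
Visit lobby → queue [studio, study]
Visit studio; enqueue garage → queue [study, garage]
Visit study → queue [garage]
Visit garage → queue []

patio annex attic foyer gym terrace vault workshop cellar gallery office parlor sauna closet nursery pantry lobby studio study garage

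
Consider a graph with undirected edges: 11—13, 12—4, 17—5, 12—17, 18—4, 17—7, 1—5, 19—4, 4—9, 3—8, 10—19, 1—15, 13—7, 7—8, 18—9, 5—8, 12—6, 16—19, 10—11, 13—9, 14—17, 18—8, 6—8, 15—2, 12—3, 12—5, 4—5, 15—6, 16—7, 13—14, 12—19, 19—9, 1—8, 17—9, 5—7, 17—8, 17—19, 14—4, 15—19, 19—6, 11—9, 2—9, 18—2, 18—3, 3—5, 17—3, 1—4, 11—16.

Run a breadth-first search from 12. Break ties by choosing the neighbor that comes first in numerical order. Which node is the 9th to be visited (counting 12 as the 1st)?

18

Visit 12; enqueue 3, 4, 5, 6, 17, 19 → queue [3, 4, 5, 6, 17, 19]
Visit 3; enqueue 8, 18 → queue [4, 5, 6, 17, 19, 8, 18]
Visit 4; enqueue 1, 9, 14 → queue [5, 6, 17, 19, 8, 18, 1, 9, 14]
Visit 5; enqueue 7 → queue [6, 17, 19, 8, 18, 1, 9, 14, 7]
Visit 6; enqueue 15 → queue [17, 19, 8, 18, 1, 9, 14, 7, 15]
Visit 17 → queue [19, 8, 18, 1, 9, 14, 7, 15]
Visit 19; enqueue 10, 16 → queue [8, 18, 1, 9, 14, 7, 15, 10, 16]
Visit 8 → queue [18, 1, 9, 14, 7, 15, 10, 16]
Visit 18; enqueue 2 → queue [1, 9, 14, 7, 15, 10, 16, 2]
Visit 1 → queue [9, 14, 7, 15, 10, 16, 2]
Visit 9; enqueue 11, 13 → queue [14, 7, 15, 10, 16, 2, 11, 13]
Visit 14 → queue [7, 15, 10, 16, 2, 11, 13]
Visit 7 → queue [15, 10, 16, 2, 11, 13]
Visit 15 → queue [10, 16, 2, 11, 13]
Visit 10 → queue [16, 2, 11, 13]
Visit 16 → queue [2, 11, 13]
Visit 2 → queue [11, 13]
Visit 11 → queue [13]
Visit 13 → queue []

Visit order: 12, 3, 4, 5, 6, 17, 19, 8, 18, 1, 9, 14, 7, 15, 10, 16, 2, 11, 13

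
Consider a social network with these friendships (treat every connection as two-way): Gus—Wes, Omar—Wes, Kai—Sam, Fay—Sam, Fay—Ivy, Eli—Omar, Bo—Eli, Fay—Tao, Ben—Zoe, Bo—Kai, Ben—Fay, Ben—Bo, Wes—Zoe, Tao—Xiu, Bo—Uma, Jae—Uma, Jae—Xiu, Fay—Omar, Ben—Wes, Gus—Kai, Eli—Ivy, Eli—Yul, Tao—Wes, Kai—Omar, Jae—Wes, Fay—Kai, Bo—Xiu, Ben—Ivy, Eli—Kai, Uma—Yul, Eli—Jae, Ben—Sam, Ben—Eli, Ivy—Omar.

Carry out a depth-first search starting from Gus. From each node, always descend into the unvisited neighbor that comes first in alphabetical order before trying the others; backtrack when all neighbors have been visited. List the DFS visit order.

Gus, Kai, Bo, Ben, Eli, Ivy, Fay, Omar, Wes, Jae, Uma, Yul, Xiu, Tao, Zoe, Sam

Visit Gus
Gus → Kai
Kai → Bo
Bo → Ben
Ben → Eli
Eli → Ivy
Ivy → Fay
Fay → Omar
Omar → Wes
Wes → Jae
Jae → Uma
Uma → Yul
Jae → Xiu
Xiu → Tao
Wes → Zoe
Fay → Sam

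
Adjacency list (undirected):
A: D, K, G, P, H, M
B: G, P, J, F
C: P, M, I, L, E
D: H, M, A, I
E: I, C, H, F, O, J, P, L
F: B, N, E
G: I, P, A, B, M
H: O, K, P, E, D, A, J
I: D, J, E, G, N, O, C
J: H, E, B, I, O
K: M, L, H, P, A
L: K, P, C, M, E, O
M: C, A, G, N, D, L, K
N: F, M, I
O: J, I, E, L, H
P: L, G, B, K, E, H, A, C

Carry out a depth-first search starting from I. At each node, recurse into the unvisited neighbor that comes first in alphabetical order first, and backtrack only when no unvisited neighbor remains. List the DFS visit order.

I, C, E, F, B, G, A, D, H, J, O, L, K, M, N, P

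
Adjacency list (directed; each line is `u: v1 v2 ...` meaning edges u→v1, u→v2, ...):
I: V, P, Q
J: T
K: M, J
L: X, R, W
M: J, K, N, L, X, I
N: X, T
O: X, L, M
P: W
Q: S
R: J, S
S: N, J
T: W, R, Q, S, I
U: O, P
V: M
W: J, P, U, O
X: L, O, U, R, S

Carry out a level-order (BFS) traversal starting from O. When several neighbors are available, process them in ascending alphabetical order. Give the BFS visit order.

O L M X R W I J K N S U P Q V T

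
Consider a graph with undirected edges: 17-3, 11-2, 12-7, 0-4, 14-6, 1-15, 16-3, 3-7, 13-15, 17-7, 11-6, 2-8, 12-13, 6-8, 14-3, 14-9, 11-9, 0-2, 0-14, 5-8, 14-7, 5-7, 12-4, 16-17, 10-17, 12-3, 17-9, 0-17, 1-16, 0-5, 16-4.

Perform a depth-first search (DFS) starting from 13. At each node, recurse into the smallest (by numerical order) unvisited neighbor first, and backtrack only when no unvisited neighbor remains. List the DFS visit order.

Visit 13
13 → 12
12 → 3
3 → 7
7 → 5
5 → 0
0 → 2
2 → 8
8 → 6
6 → 11
11 → 9
9 → 14
9 → 17
17 → 10
17 → 16
16 → 1
1 → 15
16 → 4

13 12 3 7 5 0 2 8 6 11 9 14 17 10 16 1 15 4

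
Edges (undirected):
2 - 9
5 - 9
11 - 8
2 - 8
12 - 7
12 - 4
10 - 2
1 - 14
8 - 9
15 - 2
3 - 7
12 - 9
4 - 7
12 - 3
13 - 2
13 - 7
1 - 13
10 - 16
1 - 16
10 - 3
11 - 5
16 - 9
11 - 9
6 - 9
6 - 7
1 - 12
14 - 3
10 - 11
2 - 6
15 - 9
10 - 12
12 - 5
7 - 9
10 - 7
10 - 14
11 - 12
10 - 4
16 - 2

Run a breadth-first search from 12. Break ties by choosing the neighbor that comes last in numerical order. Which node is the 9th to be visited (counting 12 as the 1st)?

Visit 12; enqueue 11, 10, 9, 7, 5, 4, 3, 1 → queue [11, 10, 9, 7, 5, 4, 3, 1]
Visit 11; enqueue 8 → queue [10, 9, 7, 5, 4, 3, 1, 8]
Visit 10; enqueue 16, 14, 2 → queue [9, 7, 5, 4, 3, 1, 8, 16, 14, 2]
Visit 9; enqueue 15, 6 → queue [7, 5, 4, 3, 1, 8, 16, 14, 2, 15, 6]
Visit 7; enqueue 13 → queue [5, 4, 3, 1, 8, 16, 14, 2, 15, 6, 13]
Visit 5 → queue [4, 3, 1, 8, 16, 14, 2, 15, 6, 13]
Visit 4 → queue [3, 1, 8, 16, 14, 2, 15, 6, 13]
Visit 3 → queue [1, 8, 16, 14, 2, 15, 6, 13]
Visit 1 → queue [8, 16, 14, 2, 15, 6, 13]
Visit 8 → queue [16, 14, 2, 15, 6, 13]
Visit 16 → queue [14, 2, 15, 6, 13]
Visit 14 → queue [2, 15, 6, 13]
Visit 2 → queue [15, 6, 13]
Visit 15 → queue [6, 13]
Visit 6 → queue [13]
Visit 13 → queue []

Visit order: 12, 11, 10, 9, 7, 5, 4, 3, 1, 8, 16, 14, 2, 15, 6, 13

1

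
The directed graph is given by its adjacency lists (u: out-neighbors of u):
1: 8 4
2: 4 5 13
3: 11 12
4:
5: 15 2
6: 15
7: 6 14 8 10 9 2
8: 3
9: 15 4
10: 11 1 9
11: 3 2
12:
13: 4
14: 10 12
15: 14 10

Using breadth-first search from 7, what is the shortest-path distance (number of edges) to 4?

2

Level 0: 7
Level 1: 2, 6, 8, 9, 10, 14
Level 2: 1, 3, 4, 5, 11, 12, 13, 15
4 first appears at level 2.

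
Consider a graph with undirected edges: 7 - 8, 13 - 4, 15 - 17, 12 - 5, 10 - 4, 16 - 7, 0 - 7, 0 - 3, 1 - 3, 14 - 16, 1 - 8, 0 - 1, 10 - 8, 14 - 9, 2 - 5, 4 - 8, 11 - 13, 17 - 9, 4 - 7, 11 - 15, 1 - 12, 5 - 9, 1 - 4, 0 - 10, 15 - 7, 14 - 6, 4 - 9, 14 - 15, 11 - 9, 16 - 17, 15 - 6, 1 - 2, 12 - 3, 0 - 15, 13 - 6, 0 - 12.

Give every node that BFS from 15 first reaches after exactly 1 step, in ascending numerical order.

0, 6, 7, 11, 14, 17

Level 0: 15
Level 1: 0, 6, 7, 11, 14, 17
Level 2: 1, 3, 4, 8, 9, 10, 12, 13, 16
Level 3: 2, 5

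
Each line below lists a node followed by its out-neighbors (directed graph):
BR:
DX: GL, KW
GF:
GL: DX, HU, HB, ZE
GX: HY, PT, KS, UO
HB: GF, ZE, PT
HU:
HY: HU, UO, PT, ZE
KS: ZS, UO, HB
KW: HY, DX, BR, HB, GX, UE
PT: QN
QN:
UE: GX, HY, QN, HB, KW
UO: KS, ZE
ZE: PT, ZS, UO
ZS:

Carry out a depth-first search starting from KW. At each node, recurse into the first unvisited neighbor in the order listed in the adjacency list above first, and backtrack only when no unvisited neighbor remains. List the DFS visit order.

KW HY HU UO KS ZS HB GF ZE PT QN DX GL BR GX UE

Visit KW
KW → HY
HY → HU
HY → UO
UO → KS
KS → ZS
KS → HB
HB → GF
HB → ZE
ZE → PT
PT → QN
KW → DX
DX → GL
KW → BR
KW → GX
KW → UE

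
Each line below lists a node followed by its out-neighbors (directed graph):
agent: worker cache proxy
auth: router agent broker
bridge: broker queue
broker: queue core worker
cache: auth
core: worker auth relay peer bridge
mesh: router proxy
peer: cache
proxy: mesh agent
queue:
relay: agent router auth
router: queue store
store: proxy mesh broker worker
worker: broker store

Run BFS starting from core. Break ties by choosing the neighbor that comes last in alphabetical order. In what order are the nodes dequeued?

Visit core; enqueue worker, relay, peer, bridge, auth → queue [worker, relay, peer, bridge, auth]
Visit worker; enqueue store, broker → queue [relay, peer, bridge, auth, store, broker]
Visit relay; enqueue router, agent → queue [peer, bridge, auth, store, broker, router, agent]
Visit peer; enqueue cache → queue [bridge, auth, store, broker, router, agent, cache]
Visit bridge; enqueue queue → queue [auth, store, broker, router, agent, cache, queue]
Visit auth → queue [store, broker, router, agent, cache, queue]
Visit store; enqueue proxy, mesh → queue [broker, router, agent, cache, queue, proxy, mesh]
Visit broker → queue [router, agent, cache, queue, proxy, mesh]
Visit router → queue [agent, cache, queue, proxy, mesh]
Visit agent → queue [cache, queue, proxy, mesh]
Visit cache → queue [queue, proxy, mesh]
Visit queue → queue [proxy, mesh]
Visit proxy → queue [mesh]
Visit mesh → queue []

core worker relay peer bridge auth store broker router agent cache queue proxy mesh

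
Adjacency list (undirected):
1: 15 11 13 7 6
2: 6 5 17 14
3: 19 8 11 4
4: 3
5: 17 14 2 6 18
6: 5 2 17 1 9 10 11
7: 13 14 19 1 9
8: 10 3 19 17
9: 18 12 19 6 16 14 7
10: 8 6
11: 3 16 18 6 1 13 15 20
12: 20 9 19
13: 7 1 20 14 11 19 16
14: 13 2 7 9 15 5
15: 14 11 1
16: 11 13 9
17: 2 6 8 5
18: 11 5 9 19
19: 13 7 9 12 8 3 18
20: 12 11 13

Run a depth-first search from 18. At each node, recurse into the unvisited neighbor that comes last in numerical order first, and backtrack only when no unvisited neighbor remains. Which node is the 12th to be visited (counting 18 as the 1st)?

1

Visit 18
18 → 19
19 → 13
13 → 20
20 → 12
12 → 9
9 → 16
16 → 11
11 → 15
15 → 14
14 → 7
7 → 1
1 → 6
6 → 17
17 → 8
8 → 10
8 → 3
3 → 4
17 → 5
5 → 2

Visit order: 18, 19, 13, 20, 12, 9, 16, 11, 15, 14, 7, 1, 6, 17, 8, 10, 3, 4, 5, 2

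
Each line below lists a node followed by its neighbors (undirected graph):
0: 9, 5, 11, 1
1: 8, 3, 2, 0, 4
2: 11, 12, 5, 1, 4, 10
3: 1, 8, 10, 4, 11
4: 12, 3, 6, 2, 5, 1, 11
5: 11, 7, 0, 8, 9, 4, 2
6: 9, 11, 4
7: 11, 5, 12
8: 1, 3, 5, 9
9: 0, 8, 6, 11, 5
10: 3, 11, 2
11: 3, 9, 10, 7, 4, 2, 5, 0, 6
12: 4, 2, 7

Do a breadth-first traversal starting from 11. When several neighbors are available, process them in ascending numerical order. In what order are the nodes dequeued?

11 -> 0 -> 2 -> 3 -> 4 -> 5 -> 6 -> 7 -> 9 -> 10 -> 1 -> 12 -> 8

Visit 11; enqueue 0, 2, 3, 4, 5, 6, 7, 9, 10 → queue [0, 2, 3, 4, 5, 6, 7, 9, 10]
Visit 0; enqueue 1 → queue [2, 3, 4, 5, 6, 7, 9, 10, 1]
Visit 2; enqueue 12 → queue [3, 4, 5, 6, 7, 9, 10, 1, 12]
Visit 3; enqueue 8 → queue [4, 5, 6, 7, 9, 10, 1, 12, 8]
Visit 4 → queue [5, 6, 7, 9, 10, 1, 12, 8]
Visit 5 → queue [6, 7, 9, 10, 1, 12, 8]
Visit 6 → queue [7, 9, 10, 1, 12, 8]
Visit 7 → queue [9, 10, 1, 12, 8]
Visit 9 → queue [10, 1, 12, 8]
Visit 10 → queue [1, 12, 8]
Visit 1 → queue [12, 8]
Visit 12 → queue [8]
Visit 8 → queue []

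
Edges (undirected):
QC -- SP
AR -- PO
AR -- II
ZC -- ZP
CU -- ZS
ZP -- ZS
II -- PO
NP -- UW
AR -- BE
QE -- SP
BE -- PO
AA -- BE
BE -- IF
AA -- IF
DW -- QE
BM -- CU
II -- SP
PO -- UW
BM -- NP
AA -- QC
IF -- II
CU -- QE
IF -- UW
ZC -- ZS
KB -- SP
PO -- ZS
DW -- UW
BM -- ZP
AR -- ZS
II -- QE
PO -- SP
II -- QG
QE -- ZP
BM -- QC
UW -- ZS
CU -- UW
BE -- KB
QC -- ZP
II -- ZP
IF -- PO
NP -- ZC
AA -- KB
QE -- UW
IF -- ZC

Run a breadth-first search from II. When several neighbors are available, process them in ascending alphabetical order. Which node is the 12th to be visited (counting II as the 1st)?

UW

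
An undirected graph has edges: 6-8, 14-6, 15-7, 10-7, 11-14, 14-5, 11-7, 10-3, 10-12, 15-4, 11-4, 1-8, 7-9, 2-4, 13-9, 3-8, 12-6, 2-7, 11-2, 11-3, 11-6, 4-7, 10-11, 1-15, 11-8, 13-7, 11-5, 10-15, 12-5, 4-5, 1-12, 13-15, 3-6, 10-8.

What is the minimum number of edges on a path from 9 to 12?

Level 0: 9
Level 1: 7, 13
Level 2: 2, 4, 10, 11, 15
Level 3: 1, 3, 5, 6, 8, 12, 14
12 first appears at level 3.

3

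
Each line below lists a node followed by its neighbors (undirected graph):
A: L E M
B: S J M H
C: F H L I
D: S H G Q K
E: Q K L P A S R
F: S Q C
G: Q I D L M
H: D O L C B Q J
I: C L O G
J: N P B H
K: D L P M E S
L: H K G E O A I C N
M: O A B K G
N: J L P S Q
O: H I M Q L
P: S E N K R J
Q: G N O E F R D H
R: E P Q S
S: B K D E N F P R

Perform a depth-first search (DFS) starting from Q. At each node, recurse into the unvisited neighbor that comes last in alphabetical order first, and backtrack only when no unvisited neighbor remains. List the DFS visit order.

Q -> R -> S -> P -> N -> L -> O -> M -> K -> E -> A -> D -> H -> J -> B -> C -> I -> G -> F

Visit Q
Q → R
R → S
S → P
P → N
N → L
L → O
O → M
M → K
K → E
E → A
K → D
D → H
H → J
J → B
H → C
C → I
I → G
C → F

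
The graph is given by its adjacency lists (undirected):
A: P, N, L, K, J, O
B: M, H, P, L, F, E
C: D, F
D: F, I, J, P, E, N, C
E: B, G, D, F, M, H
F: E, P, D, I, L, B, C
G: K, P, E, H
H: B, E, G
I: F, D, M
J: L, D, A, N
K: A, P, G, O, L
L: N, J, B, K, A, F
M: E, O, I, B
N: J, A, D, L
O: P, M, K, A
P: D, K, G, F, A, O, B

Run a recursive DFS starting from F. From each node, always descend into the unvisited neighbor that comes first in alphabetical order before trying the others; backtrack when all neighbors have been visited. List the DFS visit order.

F -> B -> E -> D -> C -> I -> M -> O -> A -> J -> L -> K -> G -> H -> P -> N

Visit F
F → B
B → E
E → D
D → C
D → I
I → M
M → O
O → A
A → J
J → L
L → K
K → G
G → H
G → P
L → N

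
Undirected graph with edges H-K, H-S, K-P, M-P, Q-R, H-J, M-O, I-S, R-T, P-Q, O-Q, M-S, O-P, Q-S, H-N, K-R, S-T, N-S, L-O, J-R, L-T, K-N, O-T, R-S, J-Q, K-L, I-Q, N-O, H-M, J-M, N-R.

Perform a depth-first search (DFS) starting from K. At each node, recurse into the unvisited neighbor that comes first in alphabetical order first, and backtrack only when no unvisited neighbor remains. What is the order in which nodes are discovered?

Visit K
K → H
H → J
J → M
M → O
O → L
L → T
T → R
R → N
N → S
S → I
I → Q
Q → P

K → H → J → M → O → L → T → R → N → S → I → Q → P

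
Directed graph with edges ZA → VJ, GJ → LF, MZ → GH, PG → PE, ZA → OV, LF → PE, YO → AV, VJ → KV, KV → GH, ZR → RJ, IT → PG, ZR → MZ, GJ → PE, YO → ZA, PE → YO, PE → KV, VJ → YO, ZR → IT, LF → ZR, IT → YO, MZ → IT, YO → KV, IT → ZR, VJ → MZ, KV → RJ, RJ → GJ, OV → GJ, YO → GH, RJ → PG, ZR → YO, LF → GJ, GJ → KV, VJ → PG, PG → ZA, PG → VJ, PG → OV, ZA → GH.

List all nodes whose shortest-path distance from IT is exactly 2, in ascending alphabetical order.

AV, GH, KV, MZ, OV, PE, RJ, VJ, ZA

Level 0: IT
Level 1: PG, YO, ZR
Level 2: AV, GH, KV, MZ, OV, PE, RJ, VJ, ZA
Level 3: GJ
Level 4: LF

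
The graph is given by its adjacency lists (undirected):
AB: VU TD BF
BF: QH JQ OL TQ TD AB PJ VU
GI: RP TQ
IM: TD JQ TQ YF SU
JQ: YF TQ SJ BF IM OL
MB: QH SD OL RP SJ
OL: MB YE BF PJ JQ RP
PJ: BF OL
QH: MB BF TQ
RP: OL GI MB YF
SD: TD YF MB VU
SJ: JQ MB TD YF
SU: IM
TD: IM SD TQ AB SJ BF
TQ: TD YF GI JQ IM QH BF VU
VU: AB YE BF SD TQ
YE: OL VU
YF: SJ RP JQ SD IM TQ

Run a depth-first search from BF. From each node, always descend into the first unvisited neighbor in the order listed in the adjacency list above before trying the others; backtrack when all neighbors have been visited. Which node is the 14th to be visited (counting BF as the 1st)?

Visit BF
BF → QH
QH → MB
MB → SD
SD → TD
TD → IM
IM → JQ
JQ → YF
YF → SJ
YF → RP
RP → OL
OL → YE
YE → VU
VU → AB
VU → TQ
TQ → GI
OL → PJ
IM → SU

Visit order: BF, QH, MB, SD, TD, IM, JQ, YF, SJ, RP, OL, YE, VU, AB, TQ, GI, PJ, SU

AB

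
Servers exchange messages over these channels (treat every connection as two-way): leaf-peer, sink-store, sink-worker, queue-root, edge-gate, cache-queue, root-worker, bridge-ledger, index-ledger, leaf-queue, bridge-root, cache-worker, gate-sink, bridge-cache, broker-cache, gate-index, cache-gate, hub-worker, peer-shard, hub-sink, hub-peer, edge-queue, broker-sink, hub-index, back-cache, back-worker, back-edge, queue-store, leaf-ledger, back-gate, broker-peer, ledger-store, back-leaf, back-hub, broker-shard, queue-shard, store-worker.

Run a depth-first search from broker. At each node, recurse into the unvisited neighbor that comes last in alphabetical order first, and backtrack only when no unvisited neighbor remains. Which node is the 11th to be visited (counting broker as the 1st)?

hub

Visit broker
broker → sink
sink → worker
worker → store
store → queue
queue → shard
shard → peer
peer → leaf
leaf → ledger
ledger → index
index → hub
hub → back
back → gate
gate → edge
gate → cache
cache → bridge
bridge → root

Visit order: broker, sink, worker, store, queue, shard, peer, leaf, ledger, index, hub, back, gate, edge, cache, bridge, root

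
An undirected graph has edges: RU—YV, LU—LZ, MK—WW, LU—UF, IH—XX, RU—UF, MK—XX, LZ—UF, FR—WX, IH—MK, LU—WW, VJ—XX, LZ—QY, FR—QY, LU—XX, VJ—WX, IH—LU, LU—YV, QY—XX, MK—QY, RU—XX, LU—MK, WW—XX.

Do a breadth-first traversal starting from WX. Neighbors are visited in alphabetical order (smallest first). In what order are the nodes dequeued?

Visit WX; enqueue FR, VJ → queue [FR, VJ]
Visit FR; enqueue QY → queue [VJ, QY]
Visit VJ; enqueue XX → queue [QY, XX]
Visit QY; enqueue LZ, MK → queue [XX, LZ, MK]
Visit XX; enqueue IH, LU, RU, WW → queue [LZ, MK, IH, LU, RU, WW]
Visit LZ; enqueue UF → queue [MK, IH, LU, RU, WW, UF]
Visit MK → queue [IH, LU, RU, WW, UF]
Visit IH → queue [LU, RU, WW, UF]
Visit LU; enqueue YV → queue [RU, WW, UF, YV]
Visit RU → queue [WW, UF, YV]
Visit WW → queue [UF, YV]
Visit UF → queue [YV]
Visit YV → queue []

WX → FR → VJ → QY → XX → LZ → MK → IH → LU → RU → WW → UF → YV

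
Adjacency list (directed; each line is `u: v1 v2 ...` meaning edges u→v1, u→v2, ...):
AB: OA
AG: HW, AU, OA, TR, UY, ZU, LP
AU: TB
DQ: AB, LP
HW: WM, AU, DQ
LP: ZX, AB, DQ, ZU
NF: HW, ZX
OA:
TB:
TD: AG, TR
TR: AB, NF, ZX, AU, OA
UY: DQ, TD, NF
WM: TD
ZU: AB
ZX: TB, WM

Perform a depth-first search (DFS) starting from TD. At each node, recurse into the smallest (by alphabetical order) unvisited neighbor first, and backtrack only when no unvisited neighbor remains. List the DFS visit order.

Visit TD
TD → AG
AG → AU
AU → TB
AG → HW
HW → DQ
DQ → AB
AB → OA
DQ → LP
LP → ZU
LP → ZX
ZX → WM
AG → TR
TR → NF
AG → UY

TD AG AU TB HW DQ AB OA LP ZU ZX WM TR NF UY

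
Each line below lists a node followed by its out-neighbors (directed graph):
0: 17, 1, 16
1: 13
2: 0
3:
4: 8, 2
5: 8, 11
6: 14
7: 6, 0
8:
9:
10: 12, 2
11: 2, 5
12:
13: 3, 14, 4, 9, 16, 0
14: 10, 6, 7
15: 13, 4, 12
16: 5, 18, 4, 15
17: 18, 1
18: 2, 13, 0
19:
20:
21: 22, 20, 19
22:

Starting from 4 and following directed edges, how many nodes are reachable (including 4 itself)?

19

BFS from 4 visits: 4, 8, 2, 0, 17, 1, 16, 18, 13, 5, 15, 3, 14, 9, 11, 12, 10, 6, 7
Reachable nodes: 19 of 23 total.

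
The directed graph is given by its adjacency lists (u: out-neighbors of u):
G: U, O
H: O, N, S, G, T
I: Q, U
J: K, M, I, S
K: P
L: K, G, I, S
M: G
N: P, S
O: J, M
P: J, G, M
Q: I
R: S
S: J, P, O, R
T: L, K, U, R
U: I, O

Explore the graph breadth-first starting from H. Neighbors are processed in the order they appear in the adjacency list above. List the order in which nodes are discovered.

H -> O -> N -> S -> G -> T -> J -> M -> P -> R -> U -> L -> K -> I -> Q

Visit H; enqueue O, N, S, G, T → queue [O, N, S, G, T]
Visit O; enqueue J, M → queue [N, S, G, T, J, M]
Visit N; enqueue P → queue [S, G, T, J, M, P]
Visit S; enqueue R → queue [G, T, J, M, P, R]
Visit G; enqueue U → queue [T, J, M, P, R, U]
Visit T; enqueue L, K → queue [J, M, P, R, U, L, K]
Visit J; enqueue I → queue [M, P, R, U, L, K, I]
Visit M → queue [P, R, U, L, K, I]
Visit P → queue [R, U, L, K, I]
Visit R → queue [U, L, K, I]
Visit U → queue [L, K, I]
Visit L → queue [K, I]
Visit K → queue [I]
Visit I; enqueue Q → queue [Q]
Visit Q → queue []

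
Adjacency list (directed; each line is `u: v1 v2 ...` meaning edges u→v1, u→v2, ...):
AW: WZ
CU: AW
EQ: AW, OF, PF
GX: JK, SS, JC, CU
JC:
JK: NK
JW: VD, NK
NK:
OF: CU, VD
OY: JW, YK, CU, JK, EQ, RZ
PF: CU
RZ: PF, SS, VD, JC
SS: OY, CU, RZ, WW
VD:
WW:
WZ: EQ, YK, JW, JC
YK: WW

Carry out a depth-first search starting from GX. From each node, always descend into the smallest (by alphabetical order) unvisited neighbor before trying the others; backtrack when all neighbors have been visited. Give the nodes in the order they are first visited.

GX → CU → AW → WZ → EQ → OF → VD → PF → JC → JW → NK → YK → WW → JK → SS → OY → RZ

Visit GX
GX → CU
CU → AW
AW → WZ
WZ → EQ
EQ → OF
OF → VD
EQ → PF
WZ → JC
WZ → JW
JW → NK
WZ → YK
YK → WW
GX → JK
GX → SS
SS → OY
OY → RZ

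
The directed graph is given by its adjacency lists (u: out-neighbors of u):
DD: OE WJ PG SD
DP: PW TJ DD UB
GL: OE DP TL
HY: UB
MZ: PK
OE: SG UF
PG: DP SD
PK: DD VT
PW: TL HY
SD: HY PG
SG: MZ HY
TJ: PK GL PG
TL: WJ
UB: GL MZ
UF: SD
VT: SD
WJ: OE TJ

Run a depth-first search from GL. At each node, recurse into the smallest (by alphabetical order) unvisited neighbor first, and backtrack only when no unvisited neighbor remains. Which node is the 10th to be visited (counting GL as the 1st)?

Visit GL
GL → DP
DP → DD
DD → OE
OE → SG
SG → HY
HY → UB
UB → MZ
MZ → PK
PK → VT
VT → SD
SD → PG
OE → UF
DD → WJ
WJ → TJ
DP → PW
PW → TL

Visit order: GL, DP, DD, OE, SG, HY, UB, MZ, PK, VT, SD, PG, UF, WJ, TJ, PW, TL

VT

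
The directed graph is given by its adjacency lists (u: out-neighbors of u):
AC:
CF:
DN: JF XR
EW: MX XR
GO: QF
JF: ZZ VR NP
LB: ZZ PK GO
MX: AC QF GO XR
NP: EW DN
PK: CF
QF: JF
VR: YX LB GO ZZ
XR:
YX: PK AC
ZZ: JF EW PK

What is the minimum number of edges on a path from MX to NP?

Level 0: MX
Level 1: AC, GO, QF, XR
Level 2: JF
Level 3: NP, VR, ZZ
Level 4: DN, EW, LB, PK, YX
Level 5: CF
NP first appears at level 3.

3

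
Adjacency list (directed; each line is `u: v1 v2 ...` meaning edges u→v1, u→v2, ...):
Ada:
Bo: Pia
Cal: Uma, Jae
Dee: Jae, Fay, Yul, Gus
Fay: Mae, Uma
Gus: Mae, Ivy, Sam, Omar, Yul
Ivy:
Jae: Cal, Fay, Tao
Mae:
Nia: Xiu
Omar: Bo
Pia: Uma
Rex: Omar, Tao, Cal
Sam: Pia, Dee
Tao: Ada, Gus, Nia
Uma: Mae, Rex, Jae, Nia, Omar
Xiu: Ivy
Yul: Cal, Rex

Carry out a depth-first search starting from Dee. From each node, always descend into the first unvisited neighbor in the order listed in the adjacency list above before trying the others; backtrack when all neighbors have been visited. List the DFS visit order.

Dee, Jae, Cal, Uma, Mae, Rex, Omar, Bo, Pia, Tao, Ada, Gus, Ivy, Sam, Yul, Nia, Xiu, Fay

Visit Dee
Dee → Jae
Jae → Cal
Cal → Uma
Uma → Mae
Uma → Rex
Rex → Omar
Omar → Bo
Bo → Pia
Rex → Tao
Tao → Ada
Tao → Gus
Gus → Ivy
Gus → Sam
Gus → Yul
Tao → Nia
Nia → Xiu
Jae → Fay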